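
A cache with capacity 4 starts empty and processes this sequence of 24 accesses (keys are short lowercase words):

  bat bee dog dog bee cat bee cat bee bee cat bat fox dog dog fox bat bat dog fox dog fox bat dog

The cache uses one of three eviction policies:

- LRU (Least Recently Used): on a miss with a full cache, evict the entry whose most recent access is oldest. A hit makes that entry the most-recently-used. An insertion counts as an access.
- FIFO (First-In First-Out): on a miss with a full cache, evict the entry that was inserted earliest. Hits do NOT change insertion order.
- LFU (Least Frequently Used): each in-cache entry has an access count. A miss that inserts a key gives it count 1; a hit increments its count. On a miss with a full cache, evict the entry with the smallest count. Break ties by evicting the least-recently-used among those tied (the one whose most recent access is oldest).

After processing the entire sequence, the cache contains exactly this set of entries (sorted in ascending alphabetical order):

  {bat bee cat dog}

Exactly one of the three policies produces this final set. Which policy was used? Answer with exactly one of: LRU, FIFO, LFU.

Answer: LFU

Derivation:
Simulating under each policy and comparing final sets:
  LRU: final set = {bat cat dog fox} -> differs
  FIFO: final set = {bat cat dog fox} -> differs
  LFU: final set = {bat bee cat dog} -> MATCHES target
Only LFU produces the target set.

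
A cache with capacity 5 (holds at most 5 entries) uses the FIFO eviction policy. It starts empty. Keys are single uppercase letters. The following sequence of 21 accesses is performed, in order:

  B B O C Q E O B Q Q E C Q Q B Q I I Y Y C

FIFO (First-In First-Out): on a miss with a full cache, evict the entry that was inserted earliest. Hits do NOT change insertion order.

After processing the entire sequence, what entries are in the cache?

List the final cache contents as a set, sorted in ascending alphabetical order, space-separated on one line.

FIFO simulation (capacity=5):
  1. access B: MISS. Cache (old->new): [B]
  2. access B: HIT. Cache (old->new): [B]
  3. access O: MISS. Cache (old->new): [B O]
  4. access C: MISS. Cache (old->new): [B O C]
  5. access Q: MISS. Cache (old->new): [B O C Q]
  6. access E: MISS. Cache (old->new): [B O C Q E]
  7. access O: HIT. Cache (old->new): [B O C Q E]
  8. access B: HIT. Cache (old->new): [B O C Q E]
  9. access Q: HIT. Cache (old->new): [B O C Q E]
  10. access Q: HIT. Cache (old->new): [B O C Q E]
  11. access E: HIT. Cache (old->new): [B O C Q E]
  12. access C: HIT. Cache (old->new): [B O C Q E]
  13. access Q: HIT. Cache (old->new): [B O C Q E]
  14. access Q: HIT. Cache (old->new): [B O C Q E]
  15. access B: HIT. Cache (old->new): [B O C Q E]
  16. access Q: HIT. Cache (old->new): [B O C Q E]
  17. access I: MISS, evict B. Cache (old->new): [O C Q E I]
  18. access I: HIT. Cache (old->new): [O C Q E I]
  19. access Y: MISS, evict O. Cache (old->new): [C Q E I Y]
  20. access Y: HIT. Cache (old->new): [C Q E I Y]
  21. access C: HIT. Cache (old->new): [C Q E I Y]
Total: 14 hits, 7 misses, 2 evictions

Answer: C E I Q Y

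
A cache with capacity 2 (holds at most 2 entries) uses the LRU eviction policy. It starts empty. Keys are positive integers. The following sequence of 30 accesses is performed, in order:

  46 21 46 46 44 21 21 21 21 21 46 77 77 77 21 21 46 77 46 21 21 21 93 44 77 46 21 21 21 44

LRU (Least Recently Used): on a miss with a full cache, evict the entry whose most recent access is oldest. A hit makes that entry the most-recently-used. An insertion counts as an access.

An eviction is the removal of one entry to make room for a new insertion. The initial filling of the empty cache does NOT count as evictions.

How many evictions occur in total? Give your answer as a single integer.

Answer: 14

Derivation:
LRU simulation (capacity=2):
  1. access 46: MISS. Cache (LRU->MRU): [46]
  2. access 21: MISS. Cache (LRU->MRU): [46 21]
  3. access 46: HIT. Cache (LRU->MRU): [21 46]
  4. access 46: HIT. Cache (LRU->MRU): [21 46]
  5. access 44: MISS, evict 21. Cache (LRU->MRU): [46 44]
  6. access 21: MISS, evict 46. Cache (LRU->MRU): [44 21]
  7. access 21: HIT. Cache (LRU->MRU): [44 21]
  8. access 21: HIT. Cache (LRU->MRU): [44 21]
  9. access 21: HIT. Cache (LRU->MRU): [44 21]
  10. access 21: HIT. Cache (LRU->MRU): [44 21]
  11. access 46: MISS, evict 44. Cache (LRU->MRU): [21 46]
  12. access 77: MISS, evict 21. Cache (LRU->MRU): [46 77]
  13. access 77: HIT. Cache (LRU->MRU): [46 77]
  14. access 77: HIT. Cache (LRU->MRU): [46 77]
  15. access 21: MISS, evict 46. Cache (LRU->MRU): [77 21]
  16. access 21: HIT. Cache (LRU->MRU): [77 21]
  17. access 46: MISS, evict 77. Cache (LRU->MRU): [21 46]
  18. access 77: MISS, evict 21. Cache (LRU->MRU): [46 77]
  19. access 46: HIT. Cache (LRU->MRU): [77 46]
  20. access 21: MISS, evict 77. Cache (LRU->MRU): [46 21]
  21. access 21: HIT. Cache (LRU->MRU): [46 21]
  22. access 21: HIT. Cache (LRU->MRU): [46 21]
  23. access 93: MISS, evict 46. Cache (LRU->MRU): [21 93]
  24. access 44: MISS, evict 21. Cache (LRU->MRU): [93 44]
  25. access 77: MISS, evict 93. Cache (LRU->MRU): [44 77]
  26. access 46: MISS, evict 44. Cache (LRU->MRU): [77 46]
  27. access 21: MISS, evict 77. Cache (LRU->MRU): [46 21]
  28. access 21: HIT. Cache (LRU->MRU): [46 21]
  29. access 21: HIT. Cache (LRU->MRU): [46 21]
  30. access 44: MISS, evict 46. Cache (LRU->MRU): [21 44]
Total: 14 hits, 16 misses, 14 evictions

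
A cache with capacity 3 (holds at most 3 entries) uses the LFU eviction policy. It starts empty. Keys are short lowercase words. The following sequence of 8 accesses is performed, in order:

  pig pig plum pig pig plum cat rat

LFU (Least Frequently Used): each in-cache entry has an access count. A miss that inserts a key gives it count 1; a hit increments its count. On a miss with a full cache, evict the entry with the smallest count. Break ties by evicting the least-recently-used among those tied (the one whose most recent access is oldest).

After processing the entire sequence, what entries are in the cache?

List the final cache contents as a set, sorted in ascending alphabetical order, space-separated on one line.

Answer: pig plum rat

Derivation:
LFU simulation (capacity=3):
  1. access pig: MISS. Cache: [pig(c=1)]
  2. access pig: HIT, count now 2. Cache: [pig(c=2)]
  3. access plum: MISS. Cache: [plum(c=1) pig(c=2)]
  4. access pig: HIT, count now 3. Cache: [plum(c=1) pig(c=3)]
  5. access pig: HIT, count now 4. Cache: [plum(c=1) pig(c=4)]
  6. access plum: HIT, count now 2. Cache: [plum(c=2) pig(c=4)]
  7. access cat: MISS. Cache: [cat(c=1) plum(c=2) pig(c=4)]
  8. access rat: MISS, evict cat(c=1). Cache: [rat(c=1) plum(c=2) pig(c=4)]
Total: 4 hits, 4 misses, 1 evictions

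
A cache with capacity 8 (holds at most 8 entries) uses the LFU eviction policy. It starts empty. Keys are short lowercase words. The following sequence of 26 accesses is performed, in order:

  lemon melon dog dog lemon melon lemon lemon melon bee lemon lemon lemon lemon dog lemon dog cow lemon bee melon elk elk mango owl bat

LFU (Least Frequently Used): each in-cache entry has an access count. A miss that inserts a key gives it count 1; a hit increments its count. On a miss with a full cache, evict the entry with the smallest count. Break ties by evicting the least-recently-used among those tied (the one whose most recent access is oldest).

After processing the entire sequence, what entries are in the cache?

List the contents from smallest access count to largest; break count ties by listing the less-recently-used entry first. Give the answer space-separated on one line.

Answer: mango owl bat bee elk dog melon lemon

Derivation:
LFU simulation (capacity=8):
  1. access lemon: MISS. Cache: [lemon(c=1)]
  2. access melon: MISS. Cache: [lemon(c=1) melon(c=1)]
  3. access dog: MISS. Cache: [lemon(c=1) melon(c=1) dog(c=1)]
  4. access dog: HIT, count now 2. Cache: [lemon(c=1) melon(c=1) dog(c=2)]
  5. access lemon: HIT, count now 2. Cache: [melon(c=1) dog(c=2) lemon(c=2)]
  6. access melon: HIT, count now 2. Cache: [dog(c=2) lemon(c=2) melon(c=2)]
  7. access lemon: HIT, count now 3. Cache: [dog(c=2) melon(c=2) lemon(c=3)]
  8. access lemon: HIT, count now 4. Cache: [dog(c=2) melon(c=2) lemon(c=4)]
  9. access melon: HIT, count now 3. Cache: [dog(c=2) melon(c=3) lemon(c=4)]
  10. access bee: MISS. Cache: [bee(c=1) dog(c=2) melon(c=3) lemon(c=4)]
  11. access lemon: HIT, count now 5. Cache: [bee(c=1) dog(c=2) melon(c=3) lemon(c=5)]
  12. access lemon: HIT, count now 6. Cache: [bee(c=1) dog(c=2) melon(c=3) lemon(c=6)]
  13. access lemon: HIT, count now 7. Cache: [bee(c=1) dog(c=2) melon(c=3) lemon(c=7)]
  14. access lemon: HIT, count now 8. Cache: [bee(c=1) dog(c=2) melon(c=3) lemon(c=8)]
  15. access dog: HIT, count now 3. Cache: [bee(c=1) melon(c=3) dog(c=3) lemon(c=8)]
  16. access lemon: HIT, count now 9. Cache: [bee(c=1) melon(c=3) dog(c=3) lemon(c=9)]
  17. access dog: HIT, count now 4. Cache: [bee(c=1) melon(c=3) dog(c=4) lemon(c=9)]
  18. access cow: MISS. Cache: [bee(c=1) cow(c=1) melon(c=3) dog(c=4) lemon(c=9)]
  19. access lemon: HIT, count now 10. Cache: [bee(c=1) cow(c=1) melon(c=3) dog(c=4) lemon(c=10)]
  20. access bee: HIT, count now 2. Cache: [cow(c=1) bee(c=2) melon(c=3) dog(c=4) lemon(c=10)]
  21. access melon: HIT, count now 4. Cache: [cow(c=1) bee(c=2) dog(c=4) melon(c=4) lemon(c=10)]
  22. access elk: MISS. Cache: [cow(c=1) elk(c=1) bee(c=2) dog(c=4) melon(c=4) lemon(c=10)]
  23. access elk: HIT, count now 2. Cache: [cow(c=1) bee(c=2) elk(c=2) dog(c=4) melon(c=4) lemon(c=10)]
  24. access mango: MISS. Cache: [cow(c=1) mango(c=1) bee(c=2) elk(c=2) dog(c=4) melon(c=4) lemon(c=10)]
  25. access owl: MISS. Cache: [cow(c=1) mango(c=1) owl(c=1) bee(c=2) elk(c=2) dog(c=4) melon(c=4) lemon(c=10)]
  26. access bat: MISS, evict cow(c=1). Cache: [mango(c=1) owl(c=1) bat(c=1) bee(c=2) elk(c=2) dog(c=4) melon(c=4) lemon(c=10)]
Total: 17 hits, 9 misses, 1 evictions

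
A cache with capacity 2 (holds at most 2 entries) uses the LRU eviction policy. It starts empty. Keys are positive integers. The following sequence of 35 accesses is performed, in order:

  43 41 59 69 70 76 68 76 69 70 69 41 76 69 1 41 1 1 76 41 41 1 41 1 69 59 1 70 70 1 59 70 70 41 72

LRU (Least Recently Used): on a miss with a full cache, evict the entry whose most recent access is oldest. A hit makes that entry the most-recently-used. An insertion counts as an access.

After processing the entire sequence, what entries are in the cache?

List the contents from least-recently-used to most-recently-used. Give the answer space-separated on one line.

LRU simulation (capacity=2):
  1. access 43: MISS. Cache (LRU->MRU): [43]
  2. access 41: MISS. Cache (LRU->MRU): [43 41]
  3. access 59: MISS, evict 43. Cache (LRU->MRU): [41 59]
  4. access 69: MISS, evict 41. Cache (LRU->MRU): [59 69]
  5. access 70: MISS, evict 59. Cache (LRU->MRU): [69 70]
  6. access 76: MISS, evict 69. Cache (LRU->MRU): [70 76]
  7. access 68: MISS, evict 70. Cache (LRU->MRU): [76 68]
  8. access 76: HIT. Cache (LRU->MRU): [68 76]
  9. access 69: MISS, evict 68. Cache (LRU->MRU): [76 69]
  10. access 70: MISS, evict 76. Cache (LRU->MRU): [69 70]
  11. access 69: HIT. Cache (LRU->MRU): [70 69]
  12. access 41: MISS, evict 70. Cache (LRU->MRU): [69 41]
  13. access 76: MISS, evict 69. Cache (LRU->MRU): [41 76]
  14. access 69: MISS, evict 41. Cache (LRU->MRU): [76 69]
  15. access 1: MISS, evict 76. Cache (LRU->MRU): [69 1]
  16. access 41: MISS, evict 69. Cache (LRU->MRU): [1 41]
  17. access 1: HIT. Cache (LRU->MRU): [41 1]
  18. access 1: HIT. Cache (LRU->MRU): [41 1]
  19. access 76: MISS, evict 41. Cache (LRU->MRU): [1 76]
  20. access 41: MISS, evict 1. Cache (LRU->MRU): [76 41]
  21. access 41: HIT. Cache (LRU->MRU): [76 41]
  22. access 1: MISS, evict 76. Cache (LRU->MRU): [41 1]
  23. access 41: HIT. Cache (LRU->MRU): [1 41]
  24. access 1: HIT. Cache (LRU->MRU): [41 1]
  25. access 69: MISS, evict 41. Cache (LRU->MRU): [1 69]
  26. access 59: MISS, evict 1. Cache (LRU->MRU): [69 59]
  27. access 1: MISS, evict 69. Cache (LRU->MRU): [59 1]
  28. access 70: MISS, evict 59. Cache (LRU->MRU): [1 70]
  29. access 70: HIT. Cache (LRU->MRU): [1 70]
  30. access 1: HIT. Cache (LRU->MRU): [70 1]
  31. access 59: MISS, evict 70. Cache (LRU->MRU): [1 59]
  32. access 70: MISS, evict 1. Cache (LRU->MRU): [59 70]
  33. access 70: HIT. Cache (LRU->MRU): [59 70]
  34. access 41: MISS, evict 59. Cache (LRU->MRU): [70 41]
  35. access 72: MISS, evict 70. Cache (LRU->MRU): [41 72]
Total: 10 hits, 25 misses, 23 evictions

Answer: 41 72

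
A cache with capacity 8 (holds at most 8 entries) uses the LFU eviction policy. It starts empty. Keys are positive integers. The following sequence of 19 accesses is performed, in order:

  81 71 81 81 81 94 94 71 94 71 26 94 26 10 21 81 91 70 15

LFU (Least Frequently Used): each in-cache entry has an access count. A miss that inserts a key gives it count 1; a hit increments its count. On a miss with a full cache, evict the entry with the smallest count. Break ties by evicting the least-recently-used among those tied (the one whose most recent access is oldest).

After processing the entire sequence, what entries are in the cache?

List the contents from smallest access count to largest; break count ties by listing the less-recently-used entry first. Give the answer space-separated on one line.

LFU simulation (capacity=8):
  1. access 81: MISS. Cache: [81(c=1)]
  2. access 71: MISS. Cache: [81(c=1) 71(c=1)]
  3. access 81: HIT, count now 2. Cache: [71(c=1) 81(c=2)]
  4. access 81: HIT, count now 3. Cache: [71(c=1) 81(c=3)]
  5. access 81: HIT, count now 4. Cache: [71(c=1) 81(c=4)]
  6. access 94: MISS. Cache: [71(c=1) 94(c=1) 81(c=4)]
  7. access 94: HIT, count now 2. Cache: [71(c=1) 94(c=2) 81(c=4)]
  8. access 71: HIT, count now 2. Cache: [94(c=2) 71(c=2) 81(c=4)]
  9. access 94: HIT, count now 3. Cache: [71(c=2) 94(c=3) 81(c=4)]
  10. access 71: HIT, count now 3. Cache: [94(c=3) 71(c=3) 81(c=4)]
  11. access 26: MISS. Cache: [26(c=1) 94(c=3) 71(c=3) 81(c=4)]
  12. access 94: HIT, count now 4. Cache: [26(c=1) 71(c=3) 81(c=4) 94(c=4)]
  13. access 26: HIT, count now 2. Cache: [26(c=2) 71(c=3) 81(c=4) 94(c=4)]
  14. access 10: MISS. Cache: [10(c=1) 26(c=2) 71(c=3) 81(c=4) 94(c=4)]
  15. access 21: MISS. Cache: [10(c=1) 21(c=1) 26(c=2) 71(c=3) 81(c=4) 94(c=4)]
  16. access 81: HIT, count now 5. Cache: [10(c=1) 21(c=1) 26(c=2) 71(c=3) 94(c=4) 81(c=5)]
  17. access 91: MISS. Cache: [10(c=1) 21(c=1) 91(c=1) 26(c=2) 71(c=3) 94(c=4) 81(c=5)]
  18. access 70: MISS. Cache: [10(c=1) 21(c=1) 91(c=1) 70(c=1) 26(c=2) 71(c=3) 94(c=4) 81(c=5)]
  19. access 15: MISS, evict 10(c=1). Cache: [21(c=1) 91(c=1) 70(c=1) 15(c=1) 26(c=2) 71(c=3) 94(c=4) 81(c=5)]
Total: 10 hits, 9 misses, 1 evictions

Answer: 21 91 70 15 26 71 94 81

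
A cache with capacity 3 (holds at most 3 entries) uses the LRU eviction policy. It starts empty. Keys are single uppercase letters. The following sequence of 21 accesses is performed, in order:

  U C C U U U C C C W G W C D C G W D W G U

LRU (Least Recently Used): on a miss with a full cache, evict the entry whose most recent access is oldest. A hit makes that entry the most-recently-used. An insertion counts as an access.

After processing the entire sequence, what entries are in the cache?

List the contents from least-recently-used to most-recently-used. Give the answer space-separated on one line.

LRU simulation (capacity=3):
  1. access U: MISS. Cache (LRU->MRU): [U]
  2. access C: MISS. Cache (LRU->MRU): [U C]
  3. access C: HIT. Cache (LRU->MRU): [U C]
  4. access U: HIT. Cache (LRU->MRU): [C U]
  5. access U: HIT. Cache (LRU->MRU): [C U]
  6. access U: HIT. Cache (LRU->MRU): [C U]
  7. access C: HIT. Cache (LRU->MRU): [U C]
  8. access C: HIT. Cache (LRU->MRU): [U C]
  9. access C: HIT. Cache (LRU->MRU): [U C]
  10. access W: MISS. Cache (LRU->MRU): [U C W]
  11. access G: MISS, evict U. Cache (LRU->MRU): [C W G]
  12. access W: HIT. Cache (LRU->MRU): [C G W]
  13. access C: HIT. Cache (LRU->MRU): [G W C]
  14. access D: MISS, evict G. Cache (LRU->MRU): [W C D]
  15. access C: HIT. Cache (LRU->MRU): [W D C]
  16. access G: MISS, evict W. Cache (LRU->MRU): [D C G]
  17. access W: MISS, evict D. Cache (LRU->MRU): [C G W]
  18. access D: MISS, evict C. Cache (LRU->MRU): [G W D]
  19. access W: HIT. Cache (LRU->MRU): [G D W]
  20. access G: HIT. Cache (LRU->MRU): [D W G]
  21. access U: MISS, evict D. Cache (LRU->MRU): [W G U]
Total: 12 hits, 9 misses, 6 evictions

Answer: W G U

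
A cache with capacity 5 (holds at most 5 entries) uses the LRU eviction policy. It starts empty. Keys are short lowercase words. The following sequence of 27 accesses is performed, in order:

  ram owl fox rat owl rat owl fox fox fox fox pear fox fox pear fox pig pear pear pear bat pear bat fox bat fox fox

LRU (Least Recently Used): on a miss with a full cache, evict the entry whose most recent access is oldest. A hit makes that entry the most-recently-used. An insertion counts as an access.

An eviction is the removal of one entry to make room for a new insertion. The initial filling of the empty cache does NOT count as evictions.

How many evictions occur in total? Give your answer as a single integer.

LRU simulation (capacity=5):
  1. access ram: MISS. Cache (LRU->MRU): [ram]
  2. access owl: MISS. Cache (LRU->MRU): [ram owl]
  3. access fox: MISS. Cache (LRU->MRU): [ram owl fox]
  4. access rat: MISS. Cache (LRU->MRU): [ram owl fox rat]
  5. access owl: HIT. Cache (LRU->MRU): [ram fox rat owl]
  6. access rat: HIT. Cache (LRU->MRU): [ram fox owl rat]
  7. access owl: HIT. Cache (LRU->MRU): [ram fox rat owl]
  8. access fox: HIT. Cache (LRU->MRU): [ram rat owl fox]
  9. access fox: HIT. Cache (LRU->MRU): [ram rat owl fox]
  10. access fox: HIT. Cache (LRU->MRU): [ram rat owl fox]
  11. access fox: HIT. Cache (LRU->MRU): [ram rat owl fox]
  12. access pear: MISS. Cache (LRU->MRU): [ram rat owl fox pear]
  13. access fox: HIT. Cache (LRU->MRU): [ram rat owl pear fox]
  14. access fox: HIT. Cache (LRU->MRU): [ram rat owl pear fox]
  15. access pear: HIT. Cache (LRU->MRU): [ram rat owl fox pear]
  16. access fox: HIT. Cache (LRU->MRU): [ram rat owl pear fox]
  17. access pig: MISS, evict ram. Cache (LRU->MRU): [rat owl pear fox pig]
  18. access pear: HIT. Cache (LRU->MRU): [rat owl fox pig pear]
  19. access pear: HIT. Cache (LRU->MRU): [rat owl fox pig pear]
  20. access pear: HIT. Cache (LRU->MRU): [rat owl fox pig pear]
  21. access bat: MISS, evict rat. Cache (LRU->MRU): [owl fox pig pear bat]
  22. access pear: HIT. Cache (LRU->MRU): [owl fox pig bat pear]
  23. access bat: HIT. Cache (LRU->MRU): [owl fox pig pear bat]
  24. access fox: HIT. Cache (LRU->MRU): [owl pig pear bat fox]
  25. access bat: HIT. Cache (LRU->MRU): [owl pig pear fox bat]
  26. access fox: HIT. Cache (LRU->MRU): [owl pig pear bat fox]
  27. access fox: HIT. Cache (LRU->MRU): [owl pig pear bat fox]
Total: 20 hits, 7 misses, 2 evictions

Answer: 2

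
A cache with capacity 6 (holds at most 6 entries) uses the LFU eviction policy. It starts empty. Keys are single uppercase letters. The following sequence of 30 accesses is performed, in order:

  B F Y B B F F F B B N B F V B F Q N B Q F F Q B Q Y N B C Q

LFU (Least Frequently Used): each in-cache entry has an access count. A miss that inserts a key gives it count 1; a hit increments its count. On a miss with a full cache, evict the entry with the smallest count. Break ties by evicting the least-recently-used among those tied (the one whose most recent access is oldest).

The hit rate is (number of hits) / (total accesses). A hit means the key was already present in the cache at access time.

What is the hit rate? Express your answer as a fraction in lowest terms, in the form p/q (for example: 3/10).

LFU simulation (capacity=6):
  1. access B: MISS. Cache: [B(c=1)]
  2. access F: MISS. Cache: [B(c=1) F(c=1)]
  3. access Y: MISS. Cache: [B(c=1) F(c=1) Y(c=1)]
  4. access B: HIT, count now 2. Cache: [F(c=1) Y(c=1) B(c=2)]
  5. access B: HIT, count now 3. Cache: [F(c=1) Y(c=1) B(c=3)]
  6. access F: HIT, count now 2. Cache: [Y(c=1) F(c=2) B(c=3)]
  7. access F: HIT, count now 3. Cache: [Y(c=1) B(c=3) F(c=3)]
  8. access F: HIT, count now 4. Cache: [Y(c=1) B(c=3) F(c=4)]
  9. access B: HIT, count now 4. Cache: [Y(c=1) F(c=4) B(c=4)]
  10. access B: HIT, count now 5. Cache: [Y(c=1) F(c=4) B(c=5)]
  11. access N: MISS. Cache: [Y(c=1) N(c=1) F(c=4) B(c=5)]
  12. access B: HIT, count now 6. Cache: [Y(c=1) N(c=1) F(c=4) B(c=6)]
  13. access F: HIT, count now 5. Cache: [Y(c=1) N(c=1) F(c=5) B(c=6)]
  14. access V: MISS. Cache: [Y(c=1) N(c=1) V(c=1) F(c=5) B(c=6)]
  15. access B: HIT, count now 7. Cache: [Y(c=1) N(c=1) V(c=1) F(c=5) B(c=7)]
  16. access F: HIT, count now 6. Cache: [Y(c=1) N(c=1) V(c=1) F(c=6) B(c=7)]
  17. access Q: MISS. Cache: [Y(c=1) N(c=1) V(c=1) Q(c=1) F(c=6) B(c=7)]
  18. access N: HIT, count now 2. Cache: [Y(c=1) V(c=1) Q(c=1) N(c=2) F(c=6) B(c=7)]
  19. access B: HIT, count now 8. Cache: [Y(c=1) V(c=1) Q(c=1) N(c=2) F(c=6) B(c=8)]
  20. access Q: HIT, count now 2. Cache: [Y(c=1) V(c=1) N(c=2) Q(c=2) F(c=6) B(c=8)]
  21. access F: HIT, count now 7. Cache: [Y(c=1) V(c=1) N(c=2) Q(c=2) F(c=7) B(c=8)]
  22. access F: HIT, count now 8. Cache: [Y(c=1) V(c=1) N(c=2) Q(c=2) B(c=8) F(c=8)]
  23. access Q: HIT, count now 3. Cache: [Y(c=1) V(c=1) N(c=2) Q(c=3) B(c=8) F(c=8)]
  24. access B: HIT, count now 9. Cache: [Y(c=1) V(c=1) N(c=2) Q(c=3) F(c=8) B(c=9)]
  25. access Q: HIT, count now 4. Cache: [Y(c=1) V(c=1) N(c=2) Q(c=4) F(c=8) B(c=9)]
  26. access Y: HIT, count now 2. Cache: [V(c=1) N(c=2) Y(c=2) Q(c=4) F(c=8) B(c=9)]
  27. access N: HIT, count now 3. Cache: [V(c=1) Y(c=2) N(c=3) Q(c=4) F(c=8) B(c=9)]
  28. access B: HIT, count now 10. Cache: [V(c=1) Y(c=2) N(c=3) Q(c=4) F(c=8) B(c=10)]
  29. access C: MISS, evict V(c=1). Cache: [C(c=1) Y(c=2) N(c=3) Q(c=4) F(c=8) B(c=10)]
  30. access Q: HIT, count now 5. Cache: [C(c=1) Y(c=2) N(c=3) Q(c=5) F(c=8) B(c=10)]
Total: 23 hits, 7 misses, 1 evictions

Hit rate = 23/30

Answer: 23/30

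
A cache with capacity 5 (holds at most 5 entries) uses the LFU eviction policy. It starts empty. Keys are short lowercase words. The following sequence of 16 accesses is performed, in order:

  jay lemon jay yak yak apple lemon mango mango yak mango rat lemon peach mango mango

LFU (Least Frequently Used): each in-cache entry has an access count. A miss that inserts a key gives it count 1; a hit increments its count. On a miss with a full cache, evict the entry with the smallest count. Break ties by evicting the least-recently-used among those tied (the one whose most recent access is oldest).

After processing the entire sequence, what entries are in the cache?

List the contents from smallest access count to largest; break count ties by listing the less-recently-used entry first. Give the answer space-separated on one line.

LFU simulation (capacity=5):
  1. access jay: MISS. Cache: [jay(c=1)]
  2. access lemon: MISS. Cache: [jay(c=1) lemon(c=1)]
  3. access jay: HIT, count now 2. Cache: [lemon(c=1) jay(c=2)]
  4. access yak: MISS. Cache: [lemon(c=1) yak(c=1) jay(c=2)]
  5. access yak: HIT, count now 2. Cache: [lemon(c=1) jay(c=2) yak(c=2)]
  6. access apple: MISS. Cache: [lemon(c=1) apple(c=1) jay(c=2) yak(c=2)]
  7. access lemon: HIT, count now 2. Cache: [apple(c=1) jay(c=2) yak(c=2) lemon(c=2)]
  8. access mango: MISS. Cache: [apple(c=1) mango(c=1) jay(c=2) yak(c=2) lemon(c=2)]
  9. access mango: HIT, count now 2. Cache: [apple(c=1) jay(c=2) yak(c=2) lemon(c=2) mango(c=2)]
  10. access yak: HIT, count now 3. Cache: [apple(c=1) jay(c=2) lemon(c=2) mango(c=2) yak(c=3)]
  11. access mango: HIT, count now 3. Cache: [apple(c=1) jay(c=2) lemon(c=2) yak(c=3) mango(c=3)]
  12. access rat: MISS, evict apple(c=1). Cache: [rat(c=1) jay(c=2) lemon(c=2) yak(c=3) mango(c=3)]
  13. access lemon: HIT, count now 3. Cache: [rat(c=1) jay(c=2) yak(c=3) mango(c=3) lemon(c=3)]
  14. access peach: MISS, evict rat(c=1). Cache: [peach(c=1) jay(c=2) yak(c=3) mango(c=3) lemon(c=3)]
  15. access mango: HIT, count now 4. Cache: [peach(c=1) jay(c=2) yak(c=3) lemon(c=3) mango(c=4)]
  16. access mango: HIT, count now 5. Cache: [peach(c=1) jay(c=2) yak(c=3) lemon(c=3) mango(c=5)]
Total: 9 hits, 7 misses, 2 evictions

Answer: peach jay yak lemon mango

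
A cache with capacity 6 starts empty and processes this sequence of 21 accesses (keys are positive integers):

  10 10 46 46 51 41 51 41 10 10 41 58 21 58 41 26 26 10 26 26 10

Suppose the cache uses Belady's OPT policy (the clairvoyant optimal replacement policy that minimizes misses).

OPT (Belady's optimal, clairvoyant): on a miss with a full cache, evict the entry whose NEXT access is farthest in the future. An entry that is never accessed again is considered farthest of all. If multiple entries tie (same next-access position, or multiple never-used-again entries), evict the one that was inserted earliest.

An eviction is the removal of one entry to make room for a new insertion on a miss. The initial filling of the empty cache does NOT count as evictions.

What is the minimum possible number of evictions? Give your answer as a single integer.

OPT (Belady) simulation (capacity=6):
  1. access 10: MISS. Cache: [10]
  2. access 10: HIT. Next use of 10: step 9. Cache: [10]
  3. access 46: MISS. Cache: [10 46]
  4. access 46: HIT. Next use of 46: never. Cache: [10 46]
  5. access 51: MISS. Cache: [10 46 51]
  6. access 41: MISS. Cache: [10 46 51 41]
  7. access 51: HIT. Next use of 51: never. Cache: [10 46 51 41]
  8. access 41: HIT. Next use of 41: step 11. Cache: [10 46 51 41]
  9. access 10: HIT. Next use of 10: step 10. Cache: [10 46 51 41]
  10. access 10: HIT. Next use of 10: step 18. Cache: [10 46 51 41]
  11. access 41: HIT. Next use of 41: step 15. Cache: [10 46 51 41]
  12. access 58: MISS. Cache: [10 46 51 41 58]
  13. access 21: MISS. Cache: [10 46 51 41 58 21]
  14. access 58: HIT. Next use of 58: never. Cache: [10 46 51 41 58 21]
  15. access 41: HIT. Next use of 41: never. Cache: [10 46 51 41 58 21]
  16. access 26: MISS, evict 46 (next use: never). Cache: [10 51 41 58 21 26]
  17. access 26: HIT. Next use of 26: step 19. Cache: [10 51 41 58 21 26]
  18. access 10: HIT. Next use of 10: step 21. Cache: [10 51 41 58 21 26]
  19. access 26: HIT. Next use of 26: step 20. Cache: [10 51 41 58 21 26]
  20. access 26: HIT. Next use of 26: never. Cache: [10 51 41 58 21 26]
  21. access 10: HIT. Next use of 10: never. Cache: [10 51 41 58 21 26]
Total: 14 hits, 7 misses, 1 evictions

Answer: 1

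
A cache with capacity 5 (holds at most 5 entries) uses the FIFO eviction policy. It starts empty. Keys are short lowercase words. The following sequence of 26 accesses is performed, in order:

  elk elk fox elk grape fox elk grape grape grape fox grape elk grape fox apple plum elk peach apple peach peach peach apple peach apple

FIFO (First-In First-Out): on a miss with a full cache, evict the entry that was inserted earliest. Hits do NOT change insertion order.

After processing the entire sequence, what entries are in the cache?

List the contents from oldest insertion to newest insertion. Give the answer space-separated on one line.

Answer: fox grape apple plum peach

Derivation:
FIFO simulation (capacity=5):
  1. access elk: MISS. Cache (old->new): [elk]
  2. access elk: HIT. Cache (old->new): [elk]
  3. access fox: MISS. Cache (old->new): [elk fox]
  4. access elk: HIT. Cache (old->new): [elk fox]
  5. access grape: MISS. Cache (old->new): [elk fox grape]
  6. access fox: HIT. Cache (old->new): [elk fox grape]
  7. access elk: HIT. Cache (old->new): [elk fox grape]
  8. access grape: HIT. Cache (old->new): [elk fox grape]
  9. access grape: HIT. Cache (old->new): [elk fox grape]
  10. access grape: HIT. Cache (old->new): [elk fox grape]
  11. access fox: HIT. Cache (old->new): [elk fox grape]
  12. access grape: HIT. Cache (old->new): [elk fox grape]
  13. access elk: HIT. Cache (old->new): [elk fox grape]
  14. access grape: HIT. Cache (old->new): [elk fox grape]
  15. access fox: HIT. Cache (old->new): [elk fox grape]
  16. access apple: MISS. Cache (old->new): [elk fox grape apple]
  17. access plum: MISS. Cache (old->new): [elk fox grape apple plum]
  18. access elk: HIT. Cache (old->new): [elk fox grape apple plum]
  19. access peach: MISS, evict elk. Cache (old->new): [fox grape apple plum peach]
  20. access apple: HIT. Cache (old->new): [fox grape apple plum peach]
  21. access peach: HIT. Cache (old->new): [fox grape apple plum peach]
  22. access peach: HIT. Cache (old->new): [fox grape apple plum peach]
  23. access peach: HIT. Cache (old->new): [fox grape apple plum peach]
  24. access apple: HIT. Cache (old->new): [fox grape apple plum peach]
  25. access peach: HIT. Cache (old->new): [fox grape apple plum peach]
  26. access apple: HIT. Cache (old->new): [fox grape apple plum peach]
Total: 20 hits, 6 misses, 1 evictions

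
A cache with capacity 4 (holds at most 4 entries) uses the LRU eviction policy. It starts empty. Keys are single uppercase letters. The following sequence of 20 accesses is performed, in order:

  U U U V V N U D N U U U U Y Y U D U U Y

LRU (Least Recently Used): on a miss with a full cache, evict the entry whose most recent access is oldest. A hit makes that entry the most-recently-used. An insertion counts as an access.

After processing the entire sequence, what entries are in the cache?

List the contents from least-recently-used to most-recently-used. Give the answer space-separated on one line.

Answer: N D U Y

Derivation:
LRU simulation (capacity=4):
  1. access U: MISS. Cache (LRU->MRU): [U]
  2. access U: HIT. Cache (LRU->MRU): [U]
  3. access U: HIT. Cache (LRU->MRU): [U]
  4. access V: MISS. Cache (LRU->MRU): [U V]
  5. access V: HIT. Cache (LRU->MRU): [U V]
  6. access N: MISS. Cache (LRU->MRU): [U V N]
  7. access U: HIT. Cache (LRU->MRU): [V N U]
  8. access D: MISS. Cache (LRU->MRU): [V N U D]
  9. access N: HIT. Cache (LRU->MRU): [V U D N]
  10. access U: HIT. Cache (LRU->MRU): [V D N U]
  11. access U: HIT. Cache (LRU->MRU): [V D N U]
  12. access U: HIT. Cache (LRU->MRU): [V D N U]
  13. access U: HIT. Cache (LRU->MRU): [V D N U]
  14. access Y: MISS, evict V. Cache (LRU->MRU): [D N U Y]
  15. access Y: HIT. Cache (LRU->MRU): [D N U Y]
  16. access U: HIT. Cache (LRU->MRU): [D N Y U]
  17. access D: HIT. Cache (LRU->MRU): [N Y U D]
  18. access U: HIT. Cache (LRU->MRU): [N Y D U]
  19. access U: HIT. Cache (LRU->MRU): [N Y D U]
  20. access Y: HIT. Cache (LRU->MRU): [N D U Y]
Total: 15 hits, 5 misses, 1 evictions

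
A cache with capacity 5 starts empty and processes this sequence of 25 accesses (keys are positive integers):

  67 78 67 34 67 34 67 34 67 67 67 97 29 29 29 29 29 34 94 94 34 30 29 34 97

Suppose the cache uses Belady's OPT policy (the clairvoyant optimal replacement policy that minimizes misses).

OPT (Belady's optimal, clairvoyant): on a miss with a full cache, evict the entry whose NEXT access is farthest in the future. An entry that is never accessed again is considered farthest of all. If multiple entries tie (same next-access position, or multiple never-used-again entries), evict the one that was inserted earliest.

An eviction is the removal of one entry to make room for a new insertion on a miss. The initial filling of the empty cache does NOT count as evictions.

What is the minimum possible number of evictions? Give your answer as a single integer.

Answer: 2

Derivation:
OPT (Belady) simulation (capacity=5):
  1. access 67: MISS. Cache: [67]
  2. access 78: MISS. Cache: [67 78]
  3. access 67: HIT. Next use of 67: step 5. Cache: [67 78]
  4. access 34: MISS. Cache: [67 78 34]
  5. access 67: HIT. Next use of 67: step 7. Cache: [67 78 34]
  6. access 34: HIT. Next use of 34: step 8. Cache: [67 78 34]
  7. access 67: HIT. Next use of 67: step 9. Cache: [67 78 34]
  8. access 34: HIT. Next use of 34: step 18. Cache: [67 78 34]
  9. access 67: HIT. Next use of 67: step 10. Cache: [67 78 34]
  10. access 67: HIT. Next use of 67: step 11. Cache: [67 78 34]
  11. access 67: HIT. Next use of 67: never. Cache: [67 78 34]
  12. access 97: MISS. Cache: [67 78 34 97]
  13. access 29: MISS. Cache: [67 78 34 97 29]
  14. access 29: HIT. Next use of 29: step 15. Cache: [67 78 34 97 29]
  15. access 29: HIT. Next use of 29: step 16. Cache: [67 78 34 97 29]
  16. access 29: HIT. Next use of 29: step 17. Cache: [67 78 34 97 29]
  17. access 29: HIT. Next use of 29: step 23. Cache: [67 78 34 97 29]
  18. access 34: HIT. Next use of 34: step 21. Cache: [67 78 34 97 29]
  19. access 94: MISS, evict 67 (next use: never). Cache: [78 34 97 29 94]
  20. access 94: HIT. Next use of 94: never. Cache: [78 34 97 29 94]
  21. access 34: HIT. Next use of 34: step 24. Cache: [78 34 97 29 94]
  22. access 30: MISS, evict 78 (next use: never). Cache: [34 97 29 94 30]
  23. access 29: HIT. Next use of 29: never. Cache: [34 97 29 94 30]
  24. access 34: HIT. Next use of 34: never. Cache: [34 97 29 94 30]
  25. access 97: HIT. Next use of 97: never. Cache: [34 97 29 94 30]
Total: 18 hits, 7 misses, 2 evictions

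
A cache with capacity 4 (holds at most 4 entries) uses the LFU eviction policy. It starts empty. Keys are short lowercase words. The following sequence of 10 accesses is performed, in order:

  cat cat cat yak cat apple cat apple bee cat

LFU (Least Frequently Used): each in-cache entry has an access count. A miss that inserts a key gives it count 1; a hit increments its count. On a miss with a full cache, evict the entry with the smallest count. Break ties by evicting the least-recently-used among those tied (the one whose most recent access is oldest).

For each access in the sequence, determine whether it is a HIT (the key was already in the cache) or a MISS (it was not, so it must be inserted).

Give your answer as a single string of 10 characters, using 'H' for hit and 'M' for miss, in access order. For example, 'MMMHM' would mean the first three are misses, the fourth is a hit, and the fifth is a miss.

Answer: MHHMHMHHMH

Derivation:
LFU simulation (capacity=4):
  1. access cat: MISS. Cache: [cat(c=1)]
  2. access cat: HIT, count now 2. Cache: [cat(c=2)]
  3. access cat: HIT, count now 3. Cache: [cat(c=3)]
  4. access yak: MISS. Cache: [yak(c=1) cat(c=3)]
  5. access cat: HIT, count now 4. Cache: [yak(c=1) cat(c=4)]
  6. access apple: MISS. Cache: [yak(c=1) apple(c=1) cat(c=4)]
  7. access cat: HIT, count now 5. Cache: [yak(c=1) apple(c=1) cat(c=5)]
  8. access apple: HIT, count now 2. Cache: [yak(c=1) apple(c=2) cat(c=5)]
  9. access bee: MISS. Cache: [yak(c=1) bee(c=1) apple(c=2) cat(c=5)]
  10. access cat: HIT, count now 6. Cache: [yak(c=1) bee(c=1) apple(c=2) cat(c=6)]
Total: 6 hits, 4 misses, 0 evictions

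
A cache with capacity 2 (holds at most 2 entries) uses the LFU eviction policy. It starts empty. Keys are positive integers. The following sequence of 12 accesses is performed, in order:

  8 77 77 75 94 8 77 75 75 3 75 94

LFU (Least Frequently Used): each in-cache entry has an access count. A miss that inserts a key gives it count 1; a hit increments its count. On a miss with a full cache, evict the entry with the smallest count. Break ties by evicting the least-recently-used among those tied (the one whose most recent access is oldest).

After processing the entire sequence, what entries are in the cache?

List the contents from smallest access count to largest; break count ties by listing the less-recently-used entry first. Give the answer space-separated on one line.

Answer: 94 77

Derivation:
LFU simulation (capacity=2):
  1. access 8: MISS. Cache: [8(c=1)]
  2. access 77: MISS. Cache: [8(c=1) 77(c=1)]
  3. access 77: HIT, count now 2. Cache: [8(c=1) 77(c=2)]
  4. access 75: MISS, evict 8(c=1). Cache: [75(c=1) 77(c=2)]
  5. access 94: MISS, evict 75(c=1). Cache: [94(c=1) 77(c=2)]
  6. access 8: MISS, evict 94(c=1). Cache: [8(c=1) 77(c=2)]
  7. access 77: HIT, count now 3. Cache: [8(c=1) 77(c=3)]
  8. access 75: MISS, evict 8(c=1). Cache: [75(c=1) 77(c=3)]
  9. access 75: HIT, count now 2. Cache: [75(c=2) 77(c=3)]
  10. access 3: MISS, evict 75(c=2). Cache: [3(c=1) 77(c=3)]
  11. access 75: MISS, evict 3(c=1). Cache: [75(c=1) 77(c=3)]
  12. access 94: MISS, evict 75(c=1). Cache: [94(c=1) 77(c=3)]
Total: 3 hits, 9 misses, 7 evictions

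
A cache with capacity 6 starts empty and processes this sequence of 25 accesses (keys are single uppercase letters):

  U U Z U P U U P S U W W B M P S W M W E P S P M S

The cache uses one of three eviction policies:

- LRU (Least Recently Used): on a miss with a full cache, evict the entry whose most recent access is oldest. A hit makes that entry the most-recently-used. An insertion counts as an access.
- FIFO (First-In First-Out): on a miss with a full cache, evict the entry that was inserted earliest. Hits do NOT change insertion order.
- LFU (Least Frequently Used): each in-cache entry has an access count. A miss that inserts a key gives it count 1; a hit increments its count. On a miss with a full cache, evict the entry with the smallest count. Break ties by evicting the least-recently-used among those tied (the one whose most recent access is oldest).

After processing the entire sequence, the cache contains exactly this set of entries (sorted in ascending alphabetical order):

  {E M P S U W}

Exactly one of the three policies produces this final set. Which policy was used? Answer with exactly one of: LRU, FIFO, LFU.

Simulating under each policy and comparing final sets:
  LRU: final set = {B E M P S W} -> differs
  FIFO: final set = {B E M P S W} -> differs
  LFU: final set = {E M P S U W} -> MATCHES target
Only LFU produces the target set.

Answer: LFU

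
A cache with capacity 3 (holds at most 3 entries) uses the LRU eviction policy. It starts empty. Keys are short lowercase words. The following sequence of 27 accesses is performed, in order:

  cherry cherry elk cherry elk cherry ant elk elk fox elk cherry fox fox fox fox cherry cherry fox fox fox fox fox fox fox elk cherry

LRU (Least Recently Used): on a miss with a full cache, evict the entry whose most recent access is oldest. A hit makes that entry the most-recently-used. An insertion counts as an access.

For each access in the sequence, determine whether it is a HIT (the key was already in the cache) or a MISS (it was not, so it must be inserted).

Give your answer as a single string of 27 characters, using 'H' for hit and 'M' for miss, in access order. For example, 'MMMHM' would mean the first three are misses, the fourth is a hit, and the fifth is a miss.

LRU simulation (capacity=3):
  1. access cherry: MISS. Cache (LRU->MRU): [cherry]
  2. access cherry: HIT. Cache (LRU->MRU): [cherry]
  3. access elk: MISS. Cache (LRU->MRU): [cherry elk]
  4. access cherry: HIT. Cache (LRU->MRU): [elk cherry]
  5. access elk: HIT. Cache (LRU->MRU): [cherry elk]
  6. access cherry: HIT. Cache (LRU->MRU): [elk cherry]
  7. access ant: MISS. Cache (LRU->MRU): [elk cherry ant]
  8. access elk: HIT. Cache (LRU->MRU): [cherry ant elk]
  9. access elk: HIT. Cache (LRU->MRU): [cherry ant elk]
  10. access fox: MISS, evict cherry. Cache (LRU->MRU): [ant elk fox]
  11. access elk: HIT. Cache (LRU->MRU): [ant fox elk]
  12. access cherry: MISS, evict ant. Cache (LRU->MRU): [fox elk cherry]
  13. access fox: HIT. Cache (LRU->MRU): [elk cherry fox]
  14. access fox: HIT. Cache (LRU->MRU): [elk cherry fox]
  15. access fox: HIT. Cache (LRU->MRU): [elk cherry fox]
  16. access fox: HIT. Cache (LRU->MRU): [elk cherry fox]
  17. access cherry: HIT. Cache (LRU->MRU): [elk fox cherry]
  18. access cherry: HIT. Cache (LRU->MRU): [elk fox cherry]
  19. access fox: HIT. Cache (LRU->MRU): [elk cherry fox]
  20. access fox: HIT. Cache (LRU->MRU): [elk cherry fox]
  21. access fox: HIT. Cache (LRU->MRU): [elk cherry fox]
  22. access fox: HIT. Cache (LRU->MRU): [elk cherry fox]
  23. access fox: HIT. Cache (LRU->MRU): [elk cherry fox]
  24. access fox: HIT. Cache (LRU->MRU): [elk cherry fox]
  25. access fox: HIT. Cache (LRU->MRU): [elk cherry fox]
  26. access elk: HIT. Cache (LRU->MRU): [cherry fox elk]
  27. access cherry: HIT. Cache (LRU->MRU): [fox elk cherry]
Total: 22 hits, 5 misses, 2 evictions

Answer: MHMHHHMHHMHMHHHHHHHHHHHHHHH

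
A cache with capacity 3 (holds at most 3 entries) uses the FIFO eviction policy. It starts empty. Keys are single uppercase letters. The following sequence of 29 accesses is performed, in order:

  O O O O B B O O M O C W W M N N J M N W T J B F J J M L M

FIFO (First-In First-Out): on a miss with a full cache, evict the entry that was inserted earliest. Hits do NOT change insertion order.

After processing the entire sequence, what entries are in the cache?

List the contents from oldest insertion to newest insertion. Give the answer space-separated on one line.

Answer: F M L

Derivation:
FIFO simulation (capacity=3):
  1. access O: MISS. Cache (old->new): [O]
  2. access O: HIT. Cache (old->new): [O]
  3. access O: HIT. Cache (old->new): [O]
  4. access O: HIT. Cache (old->new): [O]
  5. access B: MISS. Cache (old->new): [O B]
  6. access B: HIT. Cache (old->new): [O B]
  7. access O: HIT. Cache (old->new): [O B]
  8. access O: HIT. Cache (old->new): [O B]
  9. access M: MISS. Cache (old->new): [O B M]
  10. access O: HIT. Cache (old->new): [O B M]
  11. access C: MISS, evict O. Cache (old->new): [B M C]
  12. access W: MISS, evict B. Cache (old->new): [M C W]
  13. access W: HIT. Cache (old->new): [M C W]
  14. access M: HIT. Cache (old->new): [M C W]
  15. access N: MISS, evict M. Cache (old->new): [C W N]
  16. access N: HIT. Cache (old->new): [C W N]
  17. access J: MISS, evict C. Cache (old->new): [W N J]
  18. access M: MISS, evict W. Cache (old->new): [N J M]
  19. access N: HIT. Cache (old->new): [N J M]
  20. access W: MISS, evict N. Cache (old->new): [J M W]
  21. access T: MISS, evict J. Cache (old->new): [M W T]
  22. access J: MISS, evict M. Cache (old->new): [W T J]
  23. access B: MISS, evict W. Cache (old->new): [T J B]
  24. access F: MISS, evict T. Cache (old->new): [J B F]
  25. access J: HIT. Cache (old->new): [J B F]
  26. access J: HIT. Cache (old->new): [J B F]
  27. access M: MISS, evict J. Cache (old->new): [B F M]
  28. access L: MISS, evict B. Cache (old->new): [F M L]
  29. access M: HIT. Cache (old->new): [F M L]
Total: 14 hits, 15 misses, 12 evictions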